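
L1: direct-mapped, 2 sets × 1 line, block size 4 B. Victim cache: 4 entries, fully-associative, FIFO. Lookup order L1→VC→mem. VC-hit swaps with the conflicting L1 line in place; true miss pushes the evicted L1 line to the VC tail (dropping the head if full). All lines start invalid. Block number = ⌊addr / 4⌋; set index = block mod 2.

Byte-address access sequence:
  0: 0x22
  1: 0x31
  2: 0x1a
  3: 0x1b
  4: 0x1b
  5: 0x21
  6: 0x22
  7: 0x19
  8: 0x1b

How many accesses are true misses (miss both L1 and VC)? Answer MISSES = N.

MISSES = 3

0: 0x22 (blk 8, set 0) → MISS  vc=[]
1: 0x31 (blk 12, set 0) → MISS  vc=[8]
2: 0x1a (blk 6, set 0) → MISS  vc=[8, 12]
3: 0x1b (blk 6, set 0) → L1-HIT  vc=[8, 12]
4: 0x1b (blk 6, set 0) → L1-HIT  vc=[8, 12]
5: 0x21 (blk 8, set 0) → VC-HIT  vc=[6, 12]
6: 0x22 (blk 8, set 0) → L1-HIT  vc=[6, 12]
7: 0x19 (blk 6, set 0) → VC-HIT  vc=[8, 12]
8: 0x1b (blk 6, set 0) → L1-HIT  vc=[8, 12]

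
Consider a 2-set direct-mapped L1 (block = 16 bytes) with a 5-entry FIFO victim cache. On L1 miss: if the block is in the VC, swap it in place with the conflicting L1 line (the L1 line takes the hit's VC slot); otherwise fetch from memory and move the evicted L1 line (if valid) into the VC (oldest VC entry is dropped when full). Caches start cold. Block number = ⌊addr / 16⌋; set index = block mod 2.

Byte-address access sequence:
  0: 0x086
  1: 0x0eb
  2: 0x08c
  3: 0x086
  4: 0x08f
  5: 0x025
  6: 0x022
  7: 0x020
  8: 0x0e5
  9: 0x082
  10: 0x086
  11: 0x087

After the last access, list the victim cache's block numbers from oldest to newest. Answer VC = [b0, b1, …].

VC = [2, 14]

#0 0x86→b8/s0 MISS; vc=[]
#1 0xeb→b14/s0 MISS; vc=[8]
#2 0x8c→b8/s0 VC-HIT; vc=[14]
#3 0x86→b8/s0 L1-HIT; vc=[14]
#4 0x8f→b8/s0 L1-HIT; vc=[14]
#5 0x25→b2/s0 MISS; vc=[14,8]
#6 0x22→b2/s0 L1-HIT; vc=[14,8]
#7 0x20→b2/s0 L1-HIT; vc=[14,8]
#8 0xe5→b14/s0 VC-HIT; vc=[2,8]
#9 0x82→b8/s0 VC-HIT; vc=[2,14]
#10 0x86→b8/s0 L1-HIT; vc=[2,14]
#11 0x87→b8/s0 L1-HIT; vc=[2,14]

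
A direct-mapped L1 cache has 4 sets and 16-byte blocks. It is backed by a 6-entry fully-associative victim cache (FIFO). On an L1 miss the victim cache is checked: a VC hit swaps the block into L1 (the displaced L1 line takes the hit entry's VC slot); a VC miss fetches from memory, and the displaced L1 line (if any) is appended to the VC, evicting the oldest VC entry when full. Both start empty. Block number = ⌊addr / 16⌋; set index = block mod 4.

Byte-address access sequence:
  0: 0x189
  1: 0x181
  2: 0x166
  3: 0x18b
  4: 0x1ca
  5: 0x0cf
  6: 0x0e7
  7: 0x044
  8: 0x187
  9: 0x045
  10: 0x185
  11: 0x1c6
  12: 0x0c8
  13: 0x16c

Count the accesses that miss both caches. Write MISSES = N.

MISSES = 6

#0 0x189→b24/s0 MISS; vc=[]
#1 0x181→b24/s0 L1-HIT; vc=[]
#2 0x166→b22/s2 MISS; vc=[]
#3 0x18b→b24/s0 L1-HIT; vc=[]
#4 0x1ca→b28/s0 MISS; vc=[24]
#5 0xcf→b12/s0 MISS; vc=[24,28]
#6 0xe7→b14/s2 MISS; vc=[24,28,22]
#7 0x44→b4/s0 MISS; vc=[24,28,22,12]
#8 0x187→b24/s0 VC-HIT; vc=[4,28,22,12]
#9 0x45→b4/s0 VC-HIT; vc=[24,28,22,12]
#10 0x185→b24/s0 VC-HIT; vc=[4,28,22,12]
#11 0x1c6→b28/s0 VC-HIT; vc=[4,24,22,12]
#12 0xc8→b12/s0 VC-HIT; vc=[4,24,22,28]
#13 0x16c→b22/s2 VC-HIT; vc=[4,24,14,28]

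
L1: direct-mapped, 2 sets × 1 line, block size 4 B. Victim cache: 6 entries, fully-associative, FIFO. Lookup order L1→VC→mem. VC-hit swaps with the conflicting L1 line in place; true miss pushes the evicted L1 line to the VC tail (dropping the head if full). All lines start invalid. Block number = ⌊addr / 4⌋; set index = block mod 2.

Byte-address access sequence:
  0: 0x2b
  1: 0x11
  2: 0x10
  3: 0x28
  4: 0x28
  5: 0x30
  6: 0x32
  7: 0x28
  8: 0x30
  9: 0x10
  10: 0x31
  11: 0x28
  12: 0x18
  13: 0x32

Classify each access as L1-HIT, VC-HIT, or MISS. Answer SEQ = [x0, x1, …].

0: 0x2b (blk 10, set 0) → MISS  vc=[]
1: 0x11 (blk 4, set 0) → MISS  vc=[10]
2: 0x10 (blk 4, set 0) → L1-HIT  vc=[10]
3: 0x28 (blk 10, set 0) → VC-HIT  vc=[4]
4: 0x28 (blk 10, set 0) → L1-HIT  vc=[4]
5: 0x30 (blk 12, set 0) → MISS  vc=[4, 10]
6: 0x32 (blk 12, set 0) → L1-HIT  vc=[4, 10]
7: 0x28 (blk 10, set 0) → VC-HIT  vc=[4, 12]
8: 0x30 (blk 12, set 0) → VC-HIT  vc=[4, 10]
9: 0x10 (blk 4, set 0) → VC-HIT  vc=[12, 10]
10: 0x31 (blk 12, set 0) → VC-HIT  vc=[4, 10]
11: 0x28 (blk 10, set 0) → VC-HIT  vc=[4, 12]
12: 0x18 (blk 6, set 0) → MISS  vc=[4, 12, 10]
13: 0x32 (blk 12, set 0) → VC-HIT  vc=[4, 6, 10]

SEQ = [MISS, MISS, L1-HIT, VC-HIT, L1-HIT, MISS, L1-HIT, VC-HIT, VC-HIT, VC-HIT, VC-HIT, VC-HIT, MISS, VC-HIT]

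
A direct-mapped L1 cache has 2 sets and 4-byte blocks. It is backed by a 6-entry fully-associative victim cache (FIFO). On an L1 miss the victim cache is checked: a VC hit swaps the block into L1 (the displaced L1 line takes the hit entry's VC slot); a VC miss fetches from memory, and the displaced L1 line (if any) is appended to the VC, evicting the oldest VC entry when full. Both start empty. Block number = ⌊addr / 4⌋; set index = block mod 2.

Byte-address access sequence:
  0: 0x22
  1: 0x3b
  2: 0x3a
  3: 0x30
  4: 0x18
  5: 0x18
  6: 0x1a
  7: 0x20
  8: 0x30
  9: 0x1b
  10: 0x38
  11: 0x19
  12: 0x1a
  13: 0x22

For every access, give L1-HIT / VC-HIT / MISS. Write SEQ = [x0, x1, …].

SEQ = [MISS, MISS, L1-HIT, MISS, MISS, L1-HIT, L1-HIT, VC-HIT, VC-HIT, VC-HIT, VC-HIT, VC-HIT, L1-HIT, VC-HIT]

  [0] addr=0x22 blk=8 s=0: MISS | VC []
  [1] addr=0x3b blk=14 s=0: MISS | VC [8]
  [2] addr=0x3a blk=14 s=0: L1-HIT | VC [8]
  [3] addr=0x30 blk=12 s=0: MISS | VC [8, 14]
  [4] addr=0x18 blk=6 s=0: MISS | VC [8, 14, 12]
  [5] addr=0x18 blk=6 s=0: L1-HIT | VC [8, 14, 12]
  [6] addr=0x1a blk=6 s=0: L1-HIT | VC [8, 14, 12]
  [7] addr=0x20 blk=8 s=0: VC-HIT | VC [6, 14, 12]
  [8] addr=0x30 blk=12 s=0: VC-HIT | VC [6, 14, 8]
  [9] addr=0x1b blk=6 s=0: VC-HIT | VC [12, 14, 8]
  [10] addr=0x38 blk=14 s=0: VC-HIT | VC [12, 6, 8]
  [11] addr=0x19 blk=6 s=0: VC-HIT | VC [12, 14, 8]
  [12] addr=0x1a blk=6 s=0: L1-HIT | VC [12, 14, 8]
  [13] addr=0x22 blk=8 s=0: VC-HIT | VC [12, 14, 6]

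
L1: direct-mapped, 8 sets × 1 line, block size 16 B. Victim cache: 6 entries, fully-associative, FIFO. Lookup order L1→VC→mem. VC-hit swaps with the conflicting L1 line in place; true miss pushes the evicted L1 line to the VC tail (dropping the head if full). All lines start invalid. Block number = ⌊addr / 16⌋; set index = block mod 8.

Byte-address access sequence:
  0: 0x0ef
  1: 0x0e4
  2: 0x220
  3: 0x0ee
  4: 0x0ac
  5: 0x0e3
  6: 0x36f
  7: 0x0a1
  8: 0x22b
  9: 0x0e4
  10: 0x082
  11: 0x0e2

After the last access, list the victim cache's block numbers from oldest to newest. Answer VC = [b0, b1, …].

VC = [10, 54]

  [0] addr=0xef blk=14 s=6: MISS | VC []
  [1] addr=0xe4 blk=14 s=6: L1-HIT | VC []
  [2] addr=0x220 blk=34 s=2: MISS | VC []
  [3] addr=0xee blk=14 s=6: L1-HIT | VC []
  [4] addr=0xac blk=10 s=2: MISS | VC [34]
  [5] addr=0xe3 blk=14 s=6: L1-HIT | VC [34]
  [6] addr=0x36f blk=54 s=6: MISS | VC [34, 14]
  [7] addr=0xa1 blk=10 s=2: L1-HIT | VC [34, 14]
  [8] addr=0x22b blk=34 s=2: VC-HIT | VC [10, 14]
  [9] addr=0xe4 blk=14 s=6: VC-HIT | VC [10, 54]
  [10] addr=0x82 blk=8 s=0: MISS | VC [10, 54]
  [11] addr=0xe2 blk=14 s=6: L1-HIT | VC [10, 54]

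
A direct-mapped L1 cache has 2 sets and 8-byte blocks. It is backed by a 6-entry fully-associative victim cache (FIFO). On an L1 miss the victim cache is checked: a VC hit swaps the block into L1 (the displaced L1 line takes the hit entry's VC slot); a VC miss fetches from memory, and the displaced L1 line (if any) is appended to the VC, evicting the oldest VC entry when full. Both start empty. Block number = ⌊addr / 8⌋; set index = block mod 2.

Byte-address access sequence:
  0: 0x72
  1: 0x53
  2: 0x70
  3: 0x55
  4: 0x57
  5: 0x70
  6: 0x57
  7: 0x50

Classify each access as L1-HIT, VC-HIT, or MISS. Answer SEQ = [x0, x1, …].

SEQ = [MISS, MISS, VC-HIT, VC-HIT, L1-HIT, VC-HIT, VC-HIT, L1-HIT]

  [0] addr=0x72 blk=14 s=0: MISS | VC []
  [1] addr=0x53 blk=10 s=0: MISS | VC [14]
  [2] addr=0x70 blk=14 s=0: VC-HIT | VC [10]
  [3] addr=0x55 blk=10 s=0: VC-HIT | VC [14]
  [4] addr=0x57 blk=10 s=0: L1-HIT | VC [14]
  [5] addr=0x70 blk=14 s=0: VC-HIT | VC [10]
  [6] addr=0x57 blk=10 s=0: VC-HIT | VC [14]
  [7] addr=0x50 blk=10 s=0: L1-HIT | VC [14]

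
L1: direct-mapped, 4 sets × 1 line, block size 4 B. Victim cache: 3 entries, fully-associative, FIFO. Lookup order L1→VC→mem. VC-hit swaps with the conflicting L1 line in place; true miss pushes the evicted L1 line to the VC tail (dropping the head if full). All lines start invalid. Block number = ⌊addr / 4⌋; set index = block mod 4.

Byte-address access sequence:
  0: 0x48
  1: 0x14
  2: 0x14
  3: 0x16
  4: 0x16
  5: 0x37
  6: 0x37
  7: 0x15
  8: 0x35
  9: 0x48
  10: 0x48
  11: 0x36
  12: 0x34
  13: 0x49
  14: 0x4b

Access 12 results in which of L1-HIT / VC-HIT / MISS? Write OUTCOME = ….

OUTCOME = L1-HIT

#0 0x48→b18/s2 MISS; vc=[]
#1 0x14→b5/s1 MISS; vc=[]
#2 0x14→b5/s1 L1-HIT; vc=[]
#3 0x16→b5/s1 L1-HIT; vc=[]
#4 0x16→b5/s1 L1-HIT; vc=[]
#5 0x37→b13/s1 MISS; vc=[5]
#6 0x37→b13/s1 L1-HIT; vc=[5]
#7 0x15→b5/s1 VC-HIT; vc=[13]
#8 0x35→b13/s1 VC-HIT; vc=[5]
#9 0x48→b18/s2 L1-HIT; vc=[5]
#10 0x48→b18/s2 L1-HIT; vc=[5]
#11 0x36→b13/s1 L1-HIT; vc=[5]
#12 0x34→b13/s1 L1-HIT; vc=[5]
#13 0x49→b18/s2 L1-HIT; vc=[5]
#14 0x4b→b18/s2 L1-HIT; vc=[5]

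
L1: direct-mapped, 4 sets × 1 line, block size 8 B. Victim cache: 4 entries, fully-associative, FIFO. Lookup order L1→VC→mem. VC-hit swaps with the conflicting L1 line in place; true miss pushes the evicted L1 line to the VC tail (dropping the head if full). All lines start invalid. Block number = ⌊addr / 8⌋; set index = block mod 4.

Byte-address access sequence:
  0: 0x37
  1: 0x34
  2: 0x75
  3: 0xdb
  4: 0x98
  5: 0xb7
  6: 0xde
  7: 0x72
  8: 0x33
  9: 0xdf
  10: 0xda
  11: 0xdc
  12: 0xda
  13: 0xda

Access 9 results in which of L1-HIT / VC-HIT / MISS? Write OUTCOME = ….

OUTCOME = L1-HIT

0: 0x37 (blk 6, set 2) → MISS  vc=[]
1: 0x34 (blk 6, set 2) → L1-HIT  vc=[]
2: 0x75 (blk 14, set 2) → MISS  vc=[6]
3: 0xdb (blk 27, set 3) → MISS  vc=[6]
4: 0x98 (blk 19, set 3) → MISS  vc=[6, 27]
5: 0xb7 (blk 22, set 2) → MISS  vc=[6, 27, 14]
6: 0xde (blk 27, set 3) → VC-HIT  vc=[6, 19, 14]
7: 0x72 (blk 14, set 2) → VC-HIT  vc=[6, 19, 22]
8: 0x33 (blk 6, set 2) → VC-HIT  vc=[14, 19, 22]
9: 0xdf (blk 27, set 3) → L1-HIT  vc=[14, 19, 22]
10: 0xda (blk 27, set 3) → L1-HIT  vc=[14, 19, 22]
11: 0xdc (blk 27, set 3) → L1-HIT  vc=[14, 19, 22]
12: 0xda (blk 27, set 3) → L1-HIT  vc=[14, 19, 22]
13: 0xda (blk 27, set 3) → L1-HIT  vc=[14, 19, 22]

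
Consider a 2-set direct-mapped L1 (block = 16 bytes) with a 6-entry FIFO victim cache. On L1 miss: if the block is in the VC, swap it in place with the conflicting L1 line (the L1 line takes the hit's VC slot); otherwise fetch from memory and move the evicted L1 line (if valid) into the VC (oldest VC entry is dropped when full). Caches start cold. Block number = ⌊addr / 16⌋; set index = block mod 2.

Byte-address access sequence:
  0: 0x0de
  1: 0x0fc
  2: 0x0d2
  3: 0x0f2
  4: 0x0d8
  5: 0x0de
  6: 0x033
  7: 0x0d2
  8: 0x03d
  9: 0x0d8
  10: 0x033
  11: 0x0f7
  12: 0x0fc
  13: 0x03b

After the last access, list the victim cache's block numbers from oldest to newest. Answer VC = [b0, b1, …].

#0 0xde→b13/s1 MISS; vc=[]
#1 0xfc→b15/s1 MISS; vc=[13]
#2 0xd2→b13/s1 VC-HIT; vc=[15]
#3 0xf2→b15/s1 VC-HIT; vc=[13]
#4 0xd8→b13/s1 VC-HIT; vc=[15]
#5 0xde→b13/s1 L1-HIT; vc=[15]
#6 0x33→b3/s1 MISS; vc=[15,13]
#7 0xd2→b13/s1 VC-HIT; vc=[15,3]
#8 0x3d→b3/s1 VC-HIT; vc=[15,13]
#9 0xd8→b13/s1 VC-HIT; vc=[15,3]
#10 0x33→b3/s1 VC-HIT; vc=[15,13]
#11 0xf7→b15/s1 VC-HIT; vc=[3,13]
#12 0xfc→b15/s1 L1-HIT; vc=[3,13]
#13 0x3b→b3/s1 VC-HIT; vc=[15,13]

VC = [15, 13]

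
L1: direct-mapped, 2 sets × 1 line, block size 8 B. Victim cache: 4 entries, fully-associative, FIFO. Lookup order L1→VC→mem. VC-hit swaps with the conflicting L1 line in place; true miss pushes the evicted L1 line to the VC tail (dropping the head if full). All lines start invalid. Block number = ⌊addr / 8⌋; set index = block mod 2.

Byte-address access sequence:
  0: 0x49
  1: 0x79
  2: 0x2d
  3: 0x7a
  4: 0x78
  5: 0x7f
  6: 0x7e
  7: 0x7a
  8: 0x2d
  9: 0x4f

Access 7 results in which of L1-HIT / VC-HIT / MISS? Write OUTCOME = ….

OUTCOME = L1-HIT

0: 0x49 (blk 9, set 1) → MISS  vc=[]
1: 0x79 (blk 15, set 1) → MISS  vc=[9]
2: 0x2d (blk 5, set 1) → MISS  vc=[9, 15]
3: 0x7a (blk 15, set 1) → VC-HIT  vc=[9, 5]
4: 0x78 (blk 15, set 1) → L1-HIT  vc=[9, 5]
5: 0x7f (blk 15, set 1) → L1-HIT  vc=[9, 5]
6: 0x7e (blk 15, set 1) → L1-HIT  vc=[9, 5]
7: 0x7a (blk 15, set 1) → L1-HIT  vc=[9, 5]
8: 0x2d (blk 5, set 1) → VC-HIT  vc=[9, 15]
9: 0x4f (blk 9, set 1) → VC-HIT  vc=[5, 15]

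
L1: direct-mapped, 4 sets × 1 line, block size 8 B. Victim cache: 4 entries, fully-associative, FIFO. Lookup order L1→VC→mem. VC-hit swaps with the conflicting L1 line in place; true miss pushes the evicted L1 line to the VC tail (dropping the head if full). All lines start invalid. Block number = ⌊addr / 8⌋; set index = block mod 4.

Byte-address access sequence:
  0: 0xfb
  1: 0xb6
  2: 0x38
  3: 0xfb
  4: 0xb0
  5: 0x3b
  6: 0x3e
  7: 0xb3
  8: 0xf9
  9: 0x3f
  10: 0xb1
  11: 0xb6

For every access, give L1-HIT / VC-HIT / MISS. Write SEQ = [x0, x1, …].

  [0] addr=0xfb blk=31 s=3: MISS | VC []
  [1] addr=0xb6 blk=22 s=2: MISS | VC []
  [2] addr=0x38 blk=7 s=3: MISS | VC [31]
  [3] addr=0xfb blk=31 s=3: VC-HIT | VC [7]
  [4] addr=0xb0 blk=22 s=2: L1-HIT | VC [7]
  [5] addr=0x3b blk=7 s=3: VC-HIT | VC [31]
  [6] addr=0x3e blk=7 s=3: L1-HIT | VC [31]
  [7] addr=0xb3 blk=22 s=2: L1-HIT | VC [31]
  [8] addr=0xf9 blk=31 s=3: VC-HIT | VC [7]
  [9] addr=0x3f blk=7 s=3: VC-HIT | VC [31]
  [10] addr=0xb1 blk=22 s=2: L1-HIT | VC [31]
  [11] addr=0xb6 blk=22 s=2: L1-HIT | VC [31]

SEQ = [MISS, MISS, MISS, VC-HIT, L1-HIT, VC-HIT, L1-HIT, L1-HIT, VC-HIT, VC-HIT, L1-HIT, L1-HIT]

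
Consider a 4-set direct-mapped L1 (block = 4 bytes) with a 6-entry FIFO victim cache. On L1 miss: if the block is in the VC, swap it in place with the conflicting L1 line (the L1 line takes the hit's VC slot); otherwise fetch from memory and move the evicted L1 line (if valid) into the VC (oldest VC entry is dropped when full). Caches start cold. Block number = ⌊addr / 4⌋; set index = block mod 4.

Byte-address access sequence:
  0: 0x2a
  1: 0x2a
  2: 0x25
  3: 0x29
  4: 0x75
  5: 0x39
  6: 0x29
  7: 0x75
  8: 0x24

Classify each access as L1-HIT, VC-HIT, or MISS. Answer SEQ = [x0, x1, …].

SEQ = [MISS, L1-HIT, MISS, L1-HIT, MISS, MISS, VC-HIT, L1-HIT, VC-HIT]

  [0] addr=0x2a blk=10 s=2: MISS | VC []
  [1] addr=0x2a blk=10 s=2: L1-HIT | VC []
  [2] addr=0x25 blk=9 s=1: MISS | VC []
  [3] addr=0x29 blk=10 s=2: L1-HIT | VC []
  [4] addr=0x75 blk=29 s=1: MISS | VC [9]
  [5] addr=0x39 blk=14 s=2: MISS | VC [9, 10]
  [6] addr=0x29 blk=10 s=2: VC-HIT | VC [9, 14]
  [7] addr=0x75 blk=29 s=1: L1-HIT | VC [9, 14]
  [8] addr=0x24 blk=9 s=1: VC-HIT | VC [29, 14]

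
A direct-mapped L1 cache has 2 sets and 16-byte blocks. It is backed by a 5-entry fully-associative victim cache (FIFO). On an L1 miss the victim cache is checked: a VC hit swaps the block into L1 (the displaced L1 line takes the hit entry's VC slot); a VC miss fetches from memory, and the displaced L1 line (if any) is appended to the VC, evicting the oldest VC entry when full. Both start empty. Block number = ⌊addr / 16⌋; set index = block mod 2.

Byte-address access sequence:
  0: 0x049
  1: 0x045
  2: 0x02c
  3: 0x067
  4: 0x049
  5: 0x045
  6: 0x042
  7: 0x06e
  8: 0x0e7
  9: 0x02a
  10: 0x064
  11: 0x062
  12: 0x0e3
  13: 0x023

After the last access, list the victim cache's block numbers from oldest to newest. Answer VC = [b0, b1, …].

VC = [4, 6, 14]

#0 0x49→b4/s0 MISS; vc=[]
#1 0x45→b4/s0 L1-HIT; vc=[]
#2 0x2c→b2/s0 MISS; vc=[4]
#3 0x67→b6/s0 MISS; vc=[4,2]
#4 0x49→b4/s0 VC-HIT; vc=[6,2]
#5 0x45→b4/s0 L1-HIT; vc=[6,2]
#6 0x42→b4/s0 L1-HIT; vc=[6,2]
#7 0x6e→b6/s0 VC-HIT; vc=[4,2]
#8 0xe7→b14/s0 MISS; vc=[4,2,6]
#9 0x2a→b2/s0 VC-HIT; vc=[4,14,6]
#10 0x64→b6/s0 VC-HIT; vc=[4,14,2]
#11 0x62→b6/s0 L1-HIT; vc=[4,14,2]
#12 0xe3→b14/s0 VC-HIT; vc=[4,6,2]
#13 0x23→b2/s0 VC-HIT; vc=[4,6,14]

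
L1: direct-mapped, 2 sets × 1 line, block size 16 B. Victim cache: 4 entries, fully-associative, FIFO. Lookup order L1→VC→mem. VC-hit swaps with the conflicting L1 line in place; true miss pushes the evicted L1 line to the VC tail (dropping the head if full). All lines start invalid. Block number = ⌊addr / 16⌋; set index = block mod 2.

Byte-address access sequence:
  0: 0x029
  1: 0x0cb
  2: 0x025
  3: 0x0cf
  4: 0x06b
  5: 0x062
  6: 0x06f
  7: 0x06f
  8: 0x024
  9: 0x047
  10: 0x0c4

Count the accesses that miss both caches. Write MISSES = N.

MISSES = 4

#0 0x29→b2/s0 MISS; vc=[]
#1 0xcb→b12/s0 MISS; vc=[2]
#2 0x25→b2/s0 VC-HIT; vc=[12]
#3 0xcf→b12/s0 VC-HIT; vc=[2]
#4 0x6b→b6/s0 MISS; vc=[2,12]
#5 0x62→b6/s0 L1-HIT; vc=[2,12]
#6 0x6f→b6/s0 L1-HIT; vc=[2,12]
#7 0x6f→b6/s0 L1-HIT; vc=[2,12]
#8 0x24→b2/s0 VC-HIT; vc=[6,12]
#9 0x47→b4/s0 MISS; vc=[6,12,2]
#10 0xc4→b12/s0 VC-HIT; vc=[6,4,2]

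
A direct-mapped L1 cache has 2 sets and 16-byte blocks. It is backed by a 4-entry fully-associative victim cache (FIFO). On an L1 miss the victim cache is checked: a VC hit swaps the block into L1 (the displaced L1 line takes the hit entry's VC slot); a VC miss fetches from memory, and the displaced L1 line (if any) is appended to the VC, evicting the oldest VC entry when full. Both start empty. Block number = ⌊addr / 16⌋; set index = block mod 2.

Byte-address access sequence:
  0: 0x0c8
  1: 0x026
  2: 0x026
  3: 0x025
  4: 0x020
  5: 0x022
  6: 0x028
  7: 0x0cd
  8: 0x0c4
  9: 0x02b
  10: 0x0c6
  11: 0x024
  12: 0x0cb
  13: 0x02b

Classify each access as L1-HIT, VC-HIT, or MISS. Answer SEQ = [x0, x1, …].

SEQ = [MISS, MISS, L1-HIT, L1-HIT, L1-HIT, L1-HIT, L1-HIT, VC-HIT, L1-HIT, VC-HIT, VC-HIT, VC-HIT, VC-HIT, VC-HIT]

0: 0xc8 (blk 12, set 0) → MISS  vc=[]
1: 0x26 (blk 2, set 0) → MISS  vc=[12]
2: 0x26 (blk 2, set 0) → L1-HIT  vc=[12]
3: 0x25 (blk 2, set 0) → L1-HIT  vc=[12]
4: 0x20 (blk 2, set 0) → L1-HIT  vc=[12]
5: 0x22 (blk 2, set 0) → L1-HIT  vc=[12]
6: 0x28 (blk 2, set 0) → L1-HIT  vc=[12]
7: 0xcd (blk 12, set 0) → VC-HIT  vc=[2]
8: 0xc4 (blk 12, set 0) → L1-HIT  vc=[2]
9: 0x2b (blk 2, set 0) → VC-HIT  vc=[12]
10: 0xc6 (blk 12, set 0) → VC-HIT  vc=[2]
11: 0x24 (blk 2, set 0) → VC-HIT  vc=[12]
12: 0xcb (blk 12, set 0) → VC-HIT  vc=[2]
13: 0x2b (blk 2, set 0) → VC-HIT  vc=[12]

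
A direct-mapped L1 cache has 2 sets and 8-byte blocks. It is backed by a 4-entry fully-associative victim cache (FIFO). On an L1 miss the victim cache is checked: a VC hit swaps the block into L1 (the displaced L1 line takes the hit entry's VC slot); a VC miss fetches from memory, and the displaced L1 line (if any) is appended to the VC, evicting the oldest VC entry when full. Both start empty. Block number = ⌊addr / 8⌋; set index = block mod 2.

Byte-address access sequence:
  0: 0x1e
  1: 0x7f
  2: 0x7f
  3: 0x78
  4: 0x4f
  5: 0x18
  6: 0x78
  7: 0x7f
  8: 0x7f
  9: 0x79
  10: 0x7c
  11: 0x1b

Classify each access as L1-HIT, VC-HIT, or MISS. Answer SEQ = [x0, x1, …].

  [0] addr=0x1e blk=3 s=1: MISS | VC []
  [1] addr=0x7f blk=15 s=1: MISS | VC [3]
  [2] addr=0x7f blk=15 s=1: L1-HIT | VC [3]
  [3] addr=0x78 blk=15 s=1: L1-HIT | VC [3]
  [4] addr=0x4f blk=9 s=1: MISS | VC [3, 15]
  [5] addr=0x18 blk=3 s=1: VC-HIT | VC [9, 15]
  [6] addr=0x78 blk=15 s=1: VC-HIT | VC [9, 3]
  [7] addr=0x7f blk=15 s=1: L1-HIT | VC [9, 3]
  [8] addr=0x7f blk=15 s=1: L1-HIT | VC [9, 3]
  [9] addr=0x79 blk=15 s=1: L1-HIT | VC [9, 3]
  [10] addr=0x7c blk=15 s=1: L1-HIT | VC [9, 3]
  [11] addr=0x1b blk=3 s=1: VC-HIT | VC [9, 15]

SEQ = [MISS, MISS, L1-HIT, L1-HIT, MISS, VC-HIT, VC-HIT, L1-HIT, L1-HIT, L1-HIT, L1-HIT, VC-HIT]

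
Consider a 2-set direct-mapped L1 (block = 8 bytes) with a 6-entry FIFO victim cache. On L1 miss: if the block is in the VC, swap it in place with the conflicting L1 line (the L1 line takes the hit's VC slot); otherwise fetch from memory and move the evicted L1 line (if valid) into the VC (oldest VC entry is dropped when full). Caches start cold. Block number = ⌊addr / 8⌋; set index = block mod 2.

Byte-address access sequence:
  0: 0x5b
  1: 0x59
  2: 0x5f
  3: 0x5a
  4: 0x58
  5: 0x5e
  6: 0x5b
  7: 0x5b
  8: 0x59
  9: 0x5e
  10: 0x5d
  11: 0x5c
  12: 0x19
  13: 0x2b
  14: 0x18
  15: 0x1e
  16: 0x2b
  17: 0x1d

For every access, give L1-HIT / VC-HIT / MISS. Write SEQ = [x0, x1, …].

#0 0x5b→b11/s1 MISS; vc=[]
#1 0x59→b11/s1 L1-HIT; vc=[]
#2 0x5f→b11/s1 L1-HIT; vc=[]
#3 0x5a→b11/s1 L1-HIT; vc=[]
#4 0x58→b11/s1 L1-HIT; vc=[]
#5 0x5e→b11/s1 L1-HIT; vc=[]
#6 0x5b→b11/s1 L1-HIT; vc=[]
#7 0x5b→b11/s1 L1-HIT; vc=[]
#8 0x59→b11/s1 L1-HIT; vc=[]
#9 0x5e→b11/s1 L1-HIT; vc=[]
#10 0x5d→b11/s1 L1-HIT; vc=[]
#11 0x5c→b11/s1 L1-HIT; vc=[]
#12 0x19→b3/s1 MISS; vc=[11]
#13 0x2b→b5/s1 MISS; vc=[11,3]
#14 0x18→b3/s1 VC-HIT; vc=[11,5]
#15 0x1e→b3/s1 L1-HIT; vc=[11,5]
#16 0x2b→b5/s1 VC-HIT; vc=[11,3]
#17 0x1d→b3/s1 VC-HIT; vc=[11,5]

SEQ = [MISS, L1-HIT, L1-HIT, L1-HIT, L1-HIT, L1-HIT, L1-HIT, L1-HIT, L1-HIT, L1-HIT, L1-HIT, L1-HIT, MISS, MISS, VC-HIT, L1-HIT, VC-HIT, VC-HIT]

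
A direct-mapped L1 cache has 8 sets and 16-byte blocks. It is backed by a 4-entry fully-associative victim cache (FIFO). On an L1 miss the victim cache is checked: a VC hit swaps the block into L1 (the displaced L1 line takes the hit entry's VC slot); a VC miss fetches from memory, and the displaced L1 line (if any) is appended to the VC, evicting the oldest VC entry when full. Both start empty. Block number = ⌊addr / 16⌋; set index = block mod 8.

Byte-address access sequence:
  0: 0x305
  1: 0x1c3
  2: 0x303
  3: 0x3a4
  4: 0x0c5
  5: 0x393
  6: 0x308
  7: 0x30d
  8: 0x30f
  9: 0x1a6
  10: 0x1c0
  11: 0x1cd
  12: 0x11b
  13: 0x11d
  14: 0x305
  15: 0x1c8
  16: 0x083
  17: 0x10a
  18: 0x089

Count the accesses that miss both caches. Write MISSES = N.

  [0] addr=0x305 blk=48 s=0: MISS | VC []
  [1] addr=0x1c3 blk=28 s=4: MISS | VC []
  [2] addr=0x303 blk=48 s=0: L1-HIT | VC []
  [3] addr=0x3a4 blk=58 s=2: MISS | VC []
  [4] addr=0xc5 blk=12 s=4: MISS | VC [28]
  [5] addr=0x393 blk=57 s=1: MISS | VC [28]
  [6] addr=0x308 blk=48 s=0: L1-HIT | VC [28]
  [7] addr=0x30d blk=48 s=0: L1-HIT | VC [28]
  [8] addr=0x30f blk=48 s=0: L1-HIT | VC [28]
  [9] addr=0x1a6 blk=26 s=2: MISS | VC [28, 58]
  [10] addr=0x1c0 blk=28 s=4: VC-HIT | VC [12, 58]
  [11] addr=0x1cd blk=28 s=4: L1-HIT | VC [12, 58]
  [12] addr=0x11b blk=17 s=1: MISS | VC [12, 58, 57]
  [13] addr=0x11d blk=17 s=1: L1-HIT | VC [12, 58, 57]
  [14] addr=0x305 blk=48 s=0: L1-HIT | VC [12, 58, 57]
  [15] addr=0x1c8 blk=28 s=4: L1-HIT | VC [12, 58, 57]
  [16] addr=0x83 blk=8 s=0: MISS | VC [12, 58, 57, 48]
  [17] addr=0x10a blk=16 s=0: MISS | VC [58, 57, 48, 8]
  [18] addr=0x89 blk=8 s=0: VC-HIT | VC [58, 57, 48, 16]

MISSES = 9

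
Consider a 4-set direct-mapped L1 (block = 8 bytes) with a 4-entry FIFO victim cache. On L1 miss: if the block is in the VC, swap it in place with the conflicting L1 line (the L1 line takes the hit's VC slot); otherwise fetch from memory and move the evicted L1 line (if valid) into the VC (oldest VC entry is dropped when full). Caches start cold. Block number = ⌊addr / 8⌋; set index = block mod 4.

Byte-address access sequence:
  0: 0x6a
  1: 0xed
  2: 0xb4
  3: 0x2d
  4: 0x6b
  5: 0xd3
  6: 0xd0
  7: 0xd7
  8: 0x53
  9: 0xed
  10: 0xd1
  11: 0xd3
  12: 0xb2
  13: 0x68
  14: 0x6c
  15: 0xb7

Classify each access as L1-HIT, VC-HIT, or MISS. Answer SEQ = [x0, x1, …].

#0 0x6a→b13/s1 MISS; vc=[]
#1 0xed→b29/s1 MISS; vc=[13]
#2 0xb4→b22/s2 MISS; vc=[13]
#3 0x2d→b5/s1 MISS; vc=[13,29]
#4 0x6b→b13/s1 VC-HIT; vc=[5,29]
#5 0xd3→b26/s2 MISS; vc=[5,29,22]
#6 0xd0→b26/s2 L1-HIT; vc=[5,29,22]
#7 0xd7→b26/s2 L1-HIT; vc=[5,29,22]
#8 0x53→b10/s2 MISS; vc=[5,29,22,26]
#9 0xed→b29/s1 VC-HIT; vc=[5,13,22,26]
#10 0xd1→b26/s2 VC-HIT; vc=[5,13,22,10]
#11 0xd3→b26/s2 L1-HIT; vc=[5,13,22,10]
#12 0xb2→b22/s2 VC-HIT; vc=[5,13,26,10]
#13 0x68→b13/s1 VC-HIT; vc=[5,29,26,10]
#14 0x6c→b13/s1 L1-HIT; vc=[5,29,26,10]
#15 0xb7→b22/s2 L1-HIT; vc=[5,29,26,10]

SEQ = [MISS, MISS, MISS, MISS, VC-HIT, MISS, L1-HIT, L1-HIT, MISS, VC-HIT, VC-HIT, L1-HIT, VC-HIT, VC-HIT, L1-HIT, L1-HIT]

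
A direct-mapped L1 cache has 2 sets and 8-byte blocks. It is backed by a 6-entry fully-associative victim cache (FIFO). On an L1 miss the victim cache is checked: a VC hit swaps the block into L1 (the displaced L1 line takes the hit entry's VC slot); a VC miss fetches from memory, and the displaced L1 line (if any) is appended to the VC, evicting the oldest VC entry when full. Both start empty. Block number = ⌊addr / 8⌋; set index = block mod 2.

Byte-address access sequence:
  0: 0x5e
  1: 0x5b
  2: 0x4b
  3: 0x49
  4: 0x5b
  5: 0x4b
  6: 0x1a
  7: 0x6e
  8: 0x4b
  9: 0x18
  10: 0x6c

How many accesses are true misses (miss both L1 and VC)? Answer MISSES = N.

MISSES = 4

  [0] addr=0x5e blk=11 s=1: MISS | VC []
  [1] addr=0x5b blk=11 s=1: L1-HIT | VC []
  [2] addr=0x4b blk=9 s=1: MISS | VC [11]
  [3] addr=0x49 blk=9 s=1: L1-HIT | VC [11]
  [4] addr=0x5b blk=11 s=1: VC-HIT | VC [9]
  [5] addr=0x4b blk=9 s=1: VC-HIT | VC [11]
  [6] addr=0x1a blk=3 s=1: MISS | VC [11, 9]
  [7] addr=0x6e blk=13 s=1: MISS | VC [11, 9, 3]
  [8] addr=0x4b blk=9 s=1: VC-HIT | VC [11, 13, 3]
  [9] addr=0x18 blk=3 s=1: VC-HIT | VC [11, 13, 9]
  [10] addr=0x6c blk=13 s=1: VC-HIT | VC [11, 3, 9]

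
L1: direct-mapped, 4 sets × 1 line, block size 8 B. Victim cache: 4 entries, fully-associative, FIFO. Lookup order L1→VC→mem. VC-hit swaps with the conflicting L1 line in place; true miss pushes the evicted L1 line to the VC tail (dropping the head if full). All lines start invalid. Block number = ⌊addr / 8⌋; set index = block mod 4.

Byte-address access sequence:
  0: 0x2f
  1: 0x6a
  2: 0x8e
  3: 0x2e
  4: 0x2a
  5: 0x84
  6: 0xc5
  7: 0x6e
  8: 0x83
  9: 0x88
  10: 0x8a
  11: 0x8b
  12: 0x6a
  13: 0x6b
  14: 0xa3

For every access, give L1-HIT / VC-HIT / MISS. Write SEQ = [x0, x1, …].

SEQ = [MISS, MISS, MISS, VC-HIT, L1-HIT, MISS, MISS, VC-HIT, VC-HIT, VC-HIT, L1-HIT, L1-HIT, VC-HIT, L1-HIT, MISS]

  [0] addr=0x2f blk=5 s=1: MISS | VC []
  [1] addr=0x6a blk=13 s=1: MISS | VC [5]
  [2] addr=0x8e blk=17 s=1: MISS | VC [5, 13]
  [3] addr=0x2e blk=5 s=1: VC-HIT | VC [17, 13]
  [4] addr=0x2a blk=5 s=1: L1-HIT | VC [17, 13]
  [5] addr=0x84 blk=16 s=0: MISS | VC [17, 13]
  [6] addr=0xc5 blk=24 s=0: MISS | VC [17, 13, 16]
  [7] addr=0x6e blk=13 s=1: VC-HIT | VC [17, 5, 16]
  [8] addr=0x83 blk=16 s=0: VC-HIT | VC [17, 5, 24]
  [9] addr=0x88 blk=17 s=1: VC-HIT | VC [13, 5, 24]
  [10] addr=0x8a blk=17 s=1: L1-HIT | VC [13, 5, 24]
  [11] addr=0x8b blk=17 s=1: L1-HIT | VC [13, 5, 24]
  [12] addr=0x6a blk=13 s=1: VC-HIT | VC [17, 5, 24]
  [13] addr=0x6b blk=13 s=1: L1-HIT | VC [17, 5, 24]
  [14] addr=0xa3 blk=20 s=0: MISS | VC [17, 5, 24, 16]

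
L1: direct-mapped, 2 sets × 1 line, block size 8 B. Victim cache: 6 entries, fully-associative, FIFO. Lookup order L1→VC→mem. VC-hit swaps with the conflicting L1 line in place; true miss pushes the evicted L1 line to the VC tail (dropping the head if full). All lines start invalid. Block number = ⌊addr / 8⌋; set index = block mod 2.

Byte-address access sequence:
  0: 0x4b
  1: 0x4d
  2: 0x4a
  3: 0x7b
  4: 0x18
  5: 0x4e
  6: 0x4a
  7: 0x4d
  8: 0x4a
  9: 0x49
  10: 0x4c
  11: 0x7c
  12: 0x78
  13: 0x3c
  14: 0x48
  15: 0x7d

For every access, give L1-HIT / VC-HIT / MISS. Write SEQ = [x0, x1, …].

SEQ = [MISS, L1-HIT, L1-HIT, MISS, MISS, VC-HIT, L1-HIT, L1-HIT, L1-HIT, L1-HIT, L1-HIT, VC-HIT, L1-HIT, MISS, VC-HIT, VC-HIT]

#0 0x4b→b9/s1 MISS; vc=[]
#1 0x4d→b9/s1 L1-HIT; vc=[]
#2 0x4a→b9/s1 L1-HIT; vc=[]
#3 0x7b→b15/s1 MISS; vc=[9]
#4 0x18→b3/s1 MISS; vc=[9,15]
#5 0x4e→b9/s1 VC-HIT; vc=[3,15]
#6 0x4a→b9/s1 L1-HIT; vc=[3,15]
#7 0x4d→b9/s1 L1-HIT; vc=[3,15]
#8 0x4a→b9/s1 L1-HIT; vc=[3,15]
#9 0x49→b9/s1 L1-HIT; vc=[3,15]
#10 0x4c→b9/s1 L1-HIT; vc=[3,15]
#11 0x7c→b15/s1 VC-HIT; vc=[3,9]
#12 0x78→b15/s1 L1-HIT; vc=[3,9]
#13 0x3c→b7/s1 MISS; vc=[3,9,15]
#14 0x48→b9/s1 VC-HIT; vc=[3,7,15]
#15 0x7d→b15/s1 VC-HIT; vc=[3,7,9]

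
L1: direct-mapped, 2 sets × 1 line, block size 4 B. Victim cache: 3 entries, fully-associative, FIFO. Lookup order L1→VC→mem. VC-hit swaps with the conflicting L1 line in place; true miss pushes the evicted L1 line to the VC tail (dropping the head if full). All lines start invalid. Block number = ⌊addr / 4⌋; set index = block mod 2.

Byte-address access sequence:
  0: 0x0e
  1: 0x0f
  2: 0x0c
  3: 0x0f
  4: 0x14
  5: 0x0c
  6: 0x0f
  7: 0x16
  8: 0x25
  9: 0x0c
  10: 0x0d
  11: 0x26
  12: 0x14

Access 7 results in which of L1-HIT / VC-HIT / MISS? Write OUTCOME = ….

#0 0xe→b3/s1 MISS; vc=[]
#1 0xf→b3/s1 L1-HIT; vc=[]
#2 0xc→b3/s1 L1-HIT; vc=[]
#3 0xf→b3/s1 L1-HIT; vc=[]
#4 0x14→b5/s1 MISS; vc=[3]
#5 0xc→b3/s1 VC-HIT; vc=[5]
#6 0xf→b3/s1 L1-HIT; vc=[5]
#7 0x16→b5/s1 VC-HIT; vc=[3]
#8 0x25→b9/s1 MISS; vc=[3,5]
#9 0xc→b3/s1 VC-HIT; vc=[9,5]
#10 0xd→b3/s1 L1-HIT; vc=[9,5]
#11 0x26→b9/s1 VC-HIT; vc=[3,5]
#12 0x14→b5/s1 VC-HIT; vc=[3,9]

OUTCOME = VC-HIT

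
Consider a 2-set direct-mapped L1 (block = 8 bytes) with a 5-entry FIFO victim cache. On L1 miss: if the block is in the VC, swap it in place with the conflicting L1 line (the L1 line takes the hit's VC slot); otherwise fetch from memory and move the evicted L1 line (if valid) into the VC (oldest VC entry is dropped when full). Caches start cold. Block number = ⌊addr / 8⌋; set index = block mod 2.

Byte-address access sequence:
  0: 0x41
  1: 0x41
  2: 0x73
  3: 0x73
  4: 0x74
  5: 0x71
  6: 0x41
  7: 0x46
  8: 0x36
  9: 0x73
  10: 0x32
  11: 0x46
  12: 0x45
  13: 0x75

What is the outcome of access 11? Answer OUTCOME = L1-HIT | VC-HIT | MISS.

OUTCOME = VC-HIT

  [0] addr=0x41 blk=8 s=0: MISS | VC []
  [1] addr=0x41 blk=8 s=0: L1-HIT | VC []
  [2] addr=0x73 blk=14 s=0: MISS | VC [8]
  [3] addr=0x73 blk=14 s=0: L1-HIT | VC [8]
  [4] addr=0x74 blk=14 s=0: L1-HIT | VC [8]
  [5] addr=0x71 blk=14 s=0: L1-HIT | VC [8]
  [6] addr=0x41 blk=8 s=0: VC-HIT | VC [14]
  [7] addr=0x46 blk=8 s=0: L1-HIT | VC [14]
  [8] addr=0x36 blk=6 s=0: MISS | VC [14, 8]
  [9] addr=0x73 blk=14 s=0: VC-HIT | VC [6, 8]
  [10] addr=0x32 blk=6 s=0: VC-HIT | VC [14, 8]
  [11] addr=0x46 blk=8 s=0: VC-HIT | VC [14, 6]
  [12] addr=0x45 blk=8 s=0: L1-HIT | VC [14, 6]
  [13] addr=0x75 blk=14 s=0: VC-HIT | VC [8, 6]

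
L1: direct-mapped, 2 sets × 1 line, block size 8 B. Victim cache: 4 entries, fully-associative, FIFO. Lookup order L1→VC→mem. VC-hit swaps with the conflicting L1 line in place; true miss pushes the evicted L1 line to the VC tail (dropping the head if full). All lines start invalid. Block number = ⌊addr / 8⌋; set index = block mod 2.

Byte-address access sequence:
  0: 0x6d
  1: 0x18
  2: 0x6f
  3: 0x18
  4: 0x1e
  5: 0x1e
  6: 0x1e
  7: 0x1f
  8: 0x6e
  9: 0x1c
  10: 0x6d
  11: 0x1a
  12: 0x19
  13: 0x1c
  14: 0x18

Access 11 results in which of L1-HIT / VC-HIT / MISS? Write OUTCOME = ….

OUTCOME = VC-HIT

  [0] addr=0x6d blk=13 s=1: MISS | VC []
  [1] addr=0x18 blk=3 s=1: MISS | VC [13]
  [2] addr=0x6f blk=13 s=1: VC-HIT | VC [3]
  [3] addr=0x18 blk=3 s=1: VC-HIT | VC [13]
  [4] addr=0x1e blk=3 s=1: L1-HIT | VC [13]
  [5] addr=0x1e blk=3 s=1: L1-HIT | VC [13]
  [6] addr=0x1e blk=3 s=1: L1-HIT | VC [13]
  [7] addr=0x1f blk=3 s=1: L1-HIT | VC [13]
  [8] addr=0x6e blk=13 s=1: VC-HIT | VC [3]
  [9] addr=0x1c blk=3 s=1: VC-HIT | VC [13]
  [10] addr=0x6d blk=13 s=1: VC-HIT | VC [3]
  [11] addr=0x1a blk=3 s=1: VC-HIT | VC [13]
  [12] addr=0x19 blk=3 s=1: L1-HIT | VC [13]
  [13] addr=0x1c blk=3 s=1: L1-HIT | VC [13]
  [14] addr=0x18 blk=3 s=1: L1-HIT | VC [13]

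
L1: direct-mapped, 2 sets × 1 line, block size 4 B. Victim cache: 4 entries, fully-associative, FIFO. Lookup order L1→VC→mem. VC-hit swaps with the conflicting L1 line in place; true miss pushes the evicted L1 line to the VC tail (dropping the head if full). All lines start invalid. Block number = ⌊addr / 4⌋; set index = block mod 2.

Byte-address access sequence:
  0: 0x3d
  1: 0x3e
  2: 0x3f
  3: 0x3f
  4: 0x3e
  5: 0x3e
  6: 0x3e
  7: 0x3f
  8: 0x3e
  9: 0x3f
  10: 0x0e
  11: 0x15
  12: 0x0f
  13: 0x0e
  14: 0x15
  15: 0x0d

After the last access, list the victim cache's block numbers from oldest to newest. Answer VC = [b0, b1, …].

VC = [15, 5]

0: 0x3d (blk 15, set 1) → MISS  vc=[]
1: 0x3e (blk 15, set 1) → L1-HIT  vc=[]
2: 0x3f (blk 15, set 1) → L1-HIT  vc=[]
3: 0x3f (blk 15, set 1) → L1-HIT  vc=[]
4: 0x3e (blk 15, set 1) → L1-HIT  vc=[]
5: 0x3e (blk 15, set 1) → L1-HIT  vc=[]
6: 0x3e (blk 15, set 1) → L1-HIT  vc=[]
7: 0x3f (blk 15, set 1) → L1-HIT  vc=[]
8: 0x3e (blk 15, set 1) → L1-HIT  vc=[]
9: 0x3f (blk 15, set 1) → L1-HIT  vc=[]
10: 0xe (blk 3, set 1) → MISS  vc=[15]
11: 0x15 (blk 5, set 1) → MISS  vc=[15, 3]
12: 0xf (blk 3, set 1) → VC-HIT  vc=[15, 5]
13: 0xe (blk 3, set 1) → L1-HIT  vc=[15, 5]
14: 0x15 (blk 5, set 1) → VC-HIT  vc=[15, 3]
15: 0xd (blk 3, set 1) → VC-HIT  vc=[15, 5]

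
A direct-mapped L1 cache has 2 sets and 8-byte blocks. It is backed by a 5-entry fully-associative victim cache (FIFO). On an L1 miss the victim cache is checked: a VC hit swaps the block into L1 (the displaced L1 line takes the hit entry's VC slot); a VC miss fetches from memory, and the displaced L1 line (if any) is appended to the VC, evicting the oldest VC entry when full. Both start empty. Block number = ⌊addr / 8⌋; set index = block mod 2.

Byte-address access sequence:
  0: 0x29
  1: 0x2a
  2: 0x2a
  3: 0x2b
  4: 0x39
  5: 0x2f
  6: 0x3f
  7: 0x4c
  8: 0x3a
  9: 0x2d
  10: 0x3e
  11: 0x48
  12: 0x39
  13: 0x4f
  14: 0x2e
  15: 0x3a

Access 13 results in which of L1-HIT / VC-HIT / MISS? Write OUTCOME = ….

OUTCOME = VC-HIT

#0 0x29→b5/s1 MISS; vc=[]
#1 0x2a→b5/s1 L1-HIT; vc=[]
#2 0x2a→b5/s1 L1-HIT; vc=[]
#3 0x2b→b5/s1 L1-HIT; vc=[]
#4 0x39→b7/s1 MISS; vc=[5]
#5 0x2f→b5/s1 VC-HIT; vc=[7]
#6 0x3f→b7/s1 VC-HIT; vc=[5]
#7 0x4c→b9/s1 MISS; vc=[5,7]
#8 0x3a→b7/s1 VC-HIT; vc=[5,9]
#9 0x2d→b5/s1 VC-HIT; vc=[7,9]
#10 0x3e→b7/s1 VC-HIT; vc=[5,9]
#11 0x48→b9/s1 VC-HIT; vc=[5,7]
#12 0x39→b7/s1 VC-HIT; vc=[5,9]
#13 0x4f→b9/s1 VC-HIT; vc=[5,7]
#14 0x2e→b5/s1 VC-HIT; vc=[9,7]
#15 0x3a→b7/s1 VC-HIT; vc=[9,5]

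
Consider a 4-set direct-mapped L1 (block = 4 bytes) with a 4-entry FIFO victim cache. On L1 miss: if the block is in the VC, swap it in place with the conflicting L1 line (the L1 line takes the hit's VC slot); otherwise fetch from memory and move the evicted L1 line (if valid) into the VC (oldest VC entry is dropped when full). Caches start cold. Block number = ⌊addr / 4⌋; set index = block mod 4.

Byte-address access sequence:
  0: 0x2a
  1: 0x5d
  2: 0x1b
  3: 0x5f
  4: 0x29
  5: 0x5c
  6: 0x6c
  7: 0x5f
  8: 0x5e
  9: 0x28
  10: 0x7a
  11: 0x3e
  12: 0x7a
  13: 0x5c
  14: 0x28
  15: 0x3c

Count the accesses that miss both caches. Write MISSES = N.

#0 0x2a→b10/s2 MISS; vc=[]
#1 0x5d→b23/s3 MISS; vc=[]
#2 0x1b→b6/s2 MISS; vc=[10]
#3 0x5f→b23/s3 L1-HIT; vc=[10]
#4 0x29→b10/s2 VC-HIT; vc=[6]
#5 0x5c→b23/s3 L1-HIT; vc=[6]
#6 0x6c→b27/s3 MISS; vc=[6,23]
#7 0x5f→b23/s3 VC-HIT; vc=[6,27]
#8 0x5e→b23/s3 L1-HIT; vc=[6,27]
#9 0x28→b10/s2 L1-HIT; vc=[6,27]
#10 0x7a→b30/s2 MISS; vc=[6,27,10]
#11 0x3e→b15/s3 MISS; vc=[6,27,10,23]
#12 0x7a→b30/s2 L1-HIT; vc=[6,27,10,23]
#13 0x5c→b23/s3 VC-HIT; vc=[6,27,10,15]
#14 0x28→b10/s2 VC-HIT; vc=[6,27,30,15]
#15 0x3c→b15/s3 VC-HIT; vc=[6,27,30,23]

MISSES = 6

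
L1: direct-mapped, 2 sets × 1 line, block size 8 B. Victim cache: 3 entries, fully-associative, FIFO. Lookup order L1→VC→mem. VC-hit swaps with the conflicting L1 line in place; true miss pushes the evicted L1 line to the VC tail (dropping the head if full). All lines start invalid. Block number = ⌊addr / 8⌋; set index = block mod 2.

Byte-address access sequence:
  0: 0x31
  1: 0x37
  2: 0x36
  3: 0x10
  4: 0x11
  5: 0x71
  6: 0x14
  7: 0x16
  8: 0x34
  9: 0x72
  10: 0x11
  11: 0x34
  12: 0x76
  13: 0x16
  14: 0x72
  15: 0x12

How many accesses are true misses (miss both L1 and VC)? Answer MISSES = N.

MISSES = 3

0: 0x31 (blk 6, set 0) → MISS  vc=[]
1: 0x37 (blk 6, set 0) → L1-HIT  vc=[]
2: 0x36 (blk 6, set 0) → L1-HIT  vc=[]
3: 0x10 (blk 2, set 0) → MISS  vc=[6]
4: 0x11 (blk 2, set 0) → L1-HIT  vc=[6]
5: 0x71 (blk 14, set 0) → MISS  vc=[6, 2]
6: 0x14 (blk 2, set 0) → VC-HIT  vc=[6, 14]
7: 0x16 (blk 2, set 0) → L1-HIT  vc=[6, 14]
8: 0x34 (blk 6, set 0) → VC-HIT  vc=[2, 14]
9: 0x72 (blk 14, set 0) → VC-HIT  vc=[2, 6]
10: 0x11 (blk 2, set 0) → VC-HIT  vc=[14, 6]
11: 0x34 (blk 6, set 0) → VC-HIT  vc=[14, 2]
12: 0x76 (blk 14, set 0) → VC-HIT  vc=[6, 2]
13: 0x16 (blk 2, set 0) → VC-HIT  vc=[6, 14]
14: 0x72 (blk 14, set 0) → VC-HIT  vc=[6, 2]
15: 0x12 (blk 2, set 0) → VC-HIT  vc=[6, 14]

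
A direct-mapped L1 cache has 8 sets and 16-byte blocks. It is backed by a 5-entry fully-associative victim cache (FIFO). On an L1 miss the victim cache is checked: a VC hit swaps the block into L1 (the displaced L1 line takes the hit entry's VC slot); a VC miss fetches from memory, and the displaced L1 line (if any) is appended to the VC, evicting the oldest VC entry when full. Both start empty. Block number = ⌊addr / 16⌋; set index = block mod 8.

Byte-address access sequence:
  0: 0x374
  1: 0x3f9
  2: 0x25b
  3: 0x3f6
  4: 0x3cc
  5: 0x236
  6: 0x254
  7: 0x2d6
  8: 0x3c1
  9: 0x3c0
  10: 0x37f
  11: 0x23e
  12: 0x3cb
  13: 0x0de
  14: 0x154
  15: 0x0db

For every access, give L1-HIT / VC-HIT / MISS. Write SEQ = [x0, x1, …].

0: 0x374 (blk 55, set 7) → MISS  vc=[]
1: 0x3f9 (blk 63, set 7) → MISS  vc=[55]
2: 0x25b (blk 37, set 5) → MISS  vc=[55]
3: 0x3f6 (blk 63, set 7) → L1-HIT  vc=[55]
4: 0x3cc (blk 60, set 4) → MISS  vc=[55]
5: 0x236 (blk 35, set 3) → MISS  vc=[55]
6: 0x254 (blk 37, set 5) → L1-HIT  vc=[55]
7: 0x2d6 (blk 45, set 5) → MISS  vc=[55, 37]
8: 0x3c1 (blk 60, set 4) → L1-HIT  vc=[55, 37]
9: 0x3c0 (blk 60, set 4) → L1-HIT  vc=[55, 37]
10: 0x37f (blk 55, set 7) → VC-HIT  vc=[63, 37]
11: 0x23e (blk 35, set 3) → L1-HIT  vc=[63, 37]
12: 0x3cb (blk 60, set 4) → L1-HIT  vc=[63, 37]
13: 0xde (blk 13, set 5) → MISS  vc=[63, 37, 45]
14: 0x154 (blk 21, set 5) → MISS  vc=[63, 37, 45, 13]
15: 0xdb (blk 13, set 5) → VC-HIT  vc=[63, 37, 45, 21]

SEQ = [MISS, MISS, MISS, L1-HIT, MISS, MISS, L1-HIT, MISS, L1-HIT, L1-HIT, VC-HIT, L1-HIT, L1-HIT, MISS, MISS, VC-HIT]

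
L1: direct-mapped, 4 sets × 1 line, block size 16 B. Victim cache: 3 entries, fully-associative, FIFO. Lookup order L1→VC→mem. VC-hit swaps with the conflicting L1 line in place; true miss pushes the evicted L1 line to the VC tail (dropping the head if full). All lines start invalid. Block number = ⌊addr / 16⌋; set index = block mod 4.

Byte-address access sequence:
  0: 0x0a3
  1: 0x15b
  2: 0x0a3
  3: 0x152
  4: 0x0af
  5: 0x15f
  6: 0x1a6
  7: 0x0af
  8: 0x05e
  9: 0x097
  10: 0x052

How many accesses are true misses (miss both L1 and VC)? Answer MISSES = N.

#0 0xa3→b10/s2 MISS; vc=[]
#1 0x15b→b21/s1 MISS; vc=[]
#2 0xa3→b10/s2 L1-HIT; vc=[]
#3 0x152→b21/s1 L1-HIT; vc=[]
#4 0xaf→b10/s2 L1-HIT; vc=[]
#5 0x15f→b21/s1 L1-HIT; vc=[]
#6 0x1a6→b26/s2 MISS; vc=[10]
#7 0xaf→b10/s2 VC-HIT; vc=[26]
#8 0x5e→b5/s1 MISS; vc=[26,21]
#9 0x97→b9/s1 MISS; vc=[26,21,5]
#10 0x52→b5/s1 VC-HIT; vc=[26,21,9]

MISSES = 5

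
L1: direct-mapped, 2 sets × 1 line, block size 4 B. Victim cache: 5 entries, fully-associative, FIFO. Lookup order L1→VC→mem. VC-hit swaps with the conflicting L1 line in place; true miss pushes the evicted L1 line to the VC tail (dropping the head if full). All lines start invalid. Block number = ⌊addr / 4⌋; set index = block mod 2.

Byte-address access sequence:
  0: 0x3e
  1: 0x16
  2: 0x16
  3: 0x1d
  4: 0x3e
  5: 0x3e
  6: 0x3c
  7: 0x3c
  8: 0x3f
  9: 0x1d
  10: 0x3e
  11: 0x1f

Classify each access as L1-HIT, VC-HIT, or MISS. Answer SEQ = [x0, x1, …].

SEQ = [MISS, MISS, L1-HIT, MISS, VC-HIT, L1-HIT, L1-HIT, L1-HIT, L1-HIT, VC-HIT, VC-HIT, VC-HIT]

#0 0x3e→b15/s1 MISS; vc=[]
#1 0x16→b5/s1 MISS; vc=[15]
#2 0x16→b5/s1 L1-HIT; vc=[15]
#3 0x1d→b7/s1 MISS; vc=[15,5]
#4 0x3e→b15/s1 VC-HIT; vc=[7,5]
#5 0x3e→b15/s1 L1-HIT; vc=[7,5]
#6 0x3c→b15/s1 L1-HIT; vc=[7,5]
#7 0x3c→b15/s1 L1-HIT; vc=[7,5]
#8 0x3f→b15/s1 L1-HIT; vc=[7,5]
#9 0x1d→b7/s1 VC-HIT; vc=[15,5]
#10 0x3e→b15/s1 VC-HIT; vc=[7,5]
#11 0x1f→b7/s1 VC-HIT; vc=[15,5]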